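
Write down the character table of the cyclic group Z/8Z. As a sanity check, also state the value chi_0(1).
Character table of Z/8Z (irreps indexed chi_0,...,chi_7 with chi_k(m) = zeta_8^(k*m), zeta_8 = exp(2*pi*i/8)):
  irrep \ class  {0} (size 1)  {1} (size 1)    {2} (size 1)  {3} (size 1)    {4} (size 1)  {5} (size 1)    {6} (size 1)  {7} (size 1)  
  chi_0          1             1               1             1               1             1               1             1             
  chi_1          1             exp(I*pi/4)     I             exp(3*I*pi/4)   -1            exp(-3*I*pi/4)  -I            exp(-I*pi/4)  
  chi_2          1             I               -1            -I              1             I               -1            -I            
  chi_3          1             exp(3*I*pi/4)   -I            exp(I*pi/4)     -1            exp(-I*pi/4)    I             exp(-3*I*pi/4)
  chi_4          1             -1              1             -1              1             -1              1             -1            
  chi_5          1             exp(-3*I*pi/4)  I             exp(-I*pi/4)    -1            exp(I*pi/4)     -I            exp(3*I*pi/4) 
  chi_6          1             -I              -1            I               1             -I              -1            I             
  chi_7          1             exp(-I*pi/4)    -I            exp(-3*I*pi/4)  -1            exp(3*I*pi/4)   I             exp(I*pi/4)   

Spot check: chi_0(1) = zeta_8^(0*1) = zeta_8^0 = 1.

Argument: Z/8Z is abelian, so all 8 irreducible complex representations are 1-dimensional. They are given by chi_k(m) = zeta_8^(k*m) for k = 0,...,7. Row orthogonality: sum_m chi_k(m) conj(chi_l(m)) = 8 * [k = l].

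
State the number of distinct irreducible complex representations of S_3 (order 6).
3

Derivation: The number of irreducible complex representations of a finite group equals its number of conjugacy classes. Conjugacy classes in S_3 correspond to cycle types, i.e. partitions of 3; there are p(3) = 3 of them, so S_3 (order 6) has exactly 3 irreducible complex representations.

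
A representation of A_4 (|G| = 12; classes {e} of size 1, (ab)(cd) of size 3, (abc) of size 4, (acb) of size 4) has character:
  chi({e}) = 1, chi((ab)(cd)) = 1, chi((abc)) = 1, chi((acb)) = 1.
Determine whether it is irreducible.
Irreducible: <chi, chi> = 1.

Explanation: <chi, chi> = (1/|G|) sum_C |C| * |chi(C)|^2 = (1/12)[1*|1|^2 + 3*|1|^2 + 4*|1|^2 + 4*|1|^2]
  = (1/12)[(1) + (3) + (4) + (4)] = 12/12 = 1.
(Exp terms are combined using exp(i*s)*conj(exp(i*t)) = exp(i*(s-t)), and sums of them are collapsed using the identity that for every m > 1 the m distinct m-th roots of unity sum to 0, e.g. 1 + exp(2*I*pi/3) + exp(-2*I*pi/3) = 0.)
A character is irreducible iff <chi, chi> = 1, so this representation is irreducible.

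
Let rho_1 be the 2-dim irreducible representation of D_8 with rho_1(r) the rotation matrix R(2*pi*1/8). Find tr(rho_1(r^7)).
chi_{rho_1}(r^7) = 2*cos(2*pi*1*7/8) = sqrt(2)

rho_1(r^7) is rotation by angle 2*pi*1*7/8, whose trace is 2*cos(2*pi*1*7/8) = sqrt(2).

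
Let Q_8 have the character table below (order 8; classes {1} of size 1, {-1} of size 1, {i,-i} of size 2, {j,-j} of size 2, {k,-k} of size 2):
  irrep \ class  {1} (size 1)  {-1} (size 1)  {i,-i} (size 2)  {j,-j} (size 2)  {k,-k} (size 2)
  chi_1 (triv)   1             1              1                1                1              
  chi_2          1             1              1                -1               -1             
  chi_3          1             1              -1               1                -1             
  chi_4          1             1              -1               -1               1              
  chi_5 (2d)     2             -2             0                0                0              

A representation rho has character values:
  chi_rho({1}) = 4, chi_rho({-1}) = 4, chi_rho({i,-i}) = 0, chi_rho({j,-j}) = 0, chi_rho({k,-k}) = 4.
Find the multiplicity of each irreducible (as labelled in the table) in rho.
Multiplicities: chi_1: 2, chi_2: 0, chi_3: 0, chi_4: 2, chi_5: 0.

Proof sketch: Use <chi_rho, chi> = (1/|G|) sum_C |C| * chi_rho(C) * conj(chi(C)) with |G| = 8 for each irreducible chi in the table:
  <chi_rho, chi_1> = (1/8)[1*(4)*conj(1) + 1*(4)*conj(1) + 2*(0)*conj(1) + 2*(0)*conj(1) + 2*(4)*conj(1)]
      = (1/8)[(4) + (4) + (0) + (0) + (8)] = 16/8 = 2
  <chi_rho, chi_2> = (1/8)[1*(4)*conj(1) + 1*(4)*conj(1) + 2*(0)*conj(1) + 2*(0)*conj(-1) + 2*(4)*conj(-1)]
      = (1/8)[(4) + (4) + (0) + (0) + (-8)] = 0/8 = 0
  <chi_rho, chi_3> = (1/8)[1*(4)*conj(1) + 1*(4)*conj(1) + 2*(0)*conj(-1) + 2*(0)*conj(1) + 2*(4)*conj(-1)]
      = (1/8)[(4) + (4) + (0) + (0) + (-8)] = 0/8 = 0
  <chi_rho, chi_4> = (1/8)[1*(4)*conj(1) + 1*(4)*conj(1) + 2*(0)*conj(-1) + 2*(0)*conj(-1) + 2*(4)*conj(1)]
      = (1/8)[(4) + (4) + (0) + (0) + (8)] = 16/8 = 2
  <chi_rho, chi_5> = (1/8)[1*(4)*conj(2) + 1*(4)*conj(-2) + 2*(0)*conj(0) + 2*(0)*conj(0) + 2*(4)*conj(0)]
      = (1/8)[(8) + (-8) + (0) + (0) + (0)] = 0/8 = 0
Dimension check: dim(rho) = sum (mult * dim) = 2*1 + 0*1 + 0*1 + 2*1 + 0*2 = 4 = chi_rho(e) = 4.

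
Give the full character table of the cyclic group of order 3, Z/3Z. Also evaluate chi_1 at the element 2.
Character table of Z/3Z (irreps indexed chi_0,...,chi_2 with chi_k(m) = zeta_3^(k*m), zeta_3 = exp(2*pi*i/3)):
  irrep \ class  {0} (size 1)  {1} (size 1)    {2} (size 1)  
  chi_0          1             1               1             
  chi_1          1             exp(2*I*pi/3)   exp(-2*I*pi/3)
  chi_2          1             exp(-2*I*pi/3)  exp(2*I*pi/3) 

Spot check: chi_1(2) = zeta_3^(1*2) = zeta_3^2 = exp(-2*I*pi/3).

Derivation: Z/3Z is abelian, so all 3 irreducible complex representations are 1-dimensional. They are given by chi_k(m) = zeta_3^(k*m) for k = 0,...,2. Row orthogonality: sum_m chi_k(m) conj(chi_l(m)) = 3 * [k = l].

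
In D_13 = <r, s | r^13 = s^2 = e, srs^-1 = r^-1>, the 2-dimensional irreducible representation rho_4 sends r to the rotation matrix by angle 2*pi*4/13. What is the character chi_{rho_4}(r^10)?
chi_{rho_4}(r^10) = 2*cos(2*pi*4*10/13) = 2*cos(80*pi/13)

Details: rho_4(r^10) is rotation by angle 2*pi*4*10/13, whose trace is 2*cos(2*pi*4*10/13) = 2*cos(80*pi/13).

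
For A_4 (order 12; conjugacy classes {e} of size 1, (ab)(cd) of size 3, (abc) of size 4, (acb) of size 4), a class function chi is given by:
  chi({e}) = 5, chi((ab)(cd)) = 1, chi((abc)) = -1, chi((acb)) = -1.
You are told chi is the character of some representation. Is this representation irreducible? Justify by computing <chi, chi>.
Not irreducible (reducible): <chi, chi> = 3 > 1.

Solution. <chi, chi> = (1/|G|) sum_C |C| * |chi(C)|^2 = (1/12)[1*|5|^2 + 3*|1|^2 + 4*|-1|^2 + 4*|-1|^2]
  = (1/12)[(25) + (3) + (4) + (4)] = 36/12 = 3.
(Exp terms are combined using exp(i*s)*conj(exp(i*t)) = exp(i*(s-t)), and sums of them are collapsed using the identity that for every m > 1 the m distinct m-th roots of unity sum to 0, e.g. 1 + exp(2*I*pi/3) + exp(-2*I*pi/3) = 0.)
A character is irreducible iff <chi, chi> = 1, so this representation is reducible.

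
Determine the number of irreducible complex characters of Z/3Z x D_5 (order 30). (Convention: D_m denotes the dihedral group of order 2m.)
12

The number of irreducible complex representations of a finite group equals its number of conjugacy classes. For a direct product, #classes(G x H) = #classes(G) * #classes(H). Z/3Z has 3 classes (abelian), D_5 has 4 classes, so 3 * 4 = 12, so Z/3Z x D_5 (order 30) has exactly 12 irreducible complex representations.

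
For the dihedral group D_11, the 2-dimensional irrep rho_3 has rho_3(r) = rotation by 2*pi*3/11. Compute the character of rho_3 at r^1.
chi_{rho_3}(r^1) = 2*cos(2*pi*3*1/11) = -2*cos(5*pi/11)

Details: rho_3(r^1) is rotation by angle 2*pi*3*1/11, whose trace is 2*cos(2*pi*3*1/11) = -2*cos(5*pi/11).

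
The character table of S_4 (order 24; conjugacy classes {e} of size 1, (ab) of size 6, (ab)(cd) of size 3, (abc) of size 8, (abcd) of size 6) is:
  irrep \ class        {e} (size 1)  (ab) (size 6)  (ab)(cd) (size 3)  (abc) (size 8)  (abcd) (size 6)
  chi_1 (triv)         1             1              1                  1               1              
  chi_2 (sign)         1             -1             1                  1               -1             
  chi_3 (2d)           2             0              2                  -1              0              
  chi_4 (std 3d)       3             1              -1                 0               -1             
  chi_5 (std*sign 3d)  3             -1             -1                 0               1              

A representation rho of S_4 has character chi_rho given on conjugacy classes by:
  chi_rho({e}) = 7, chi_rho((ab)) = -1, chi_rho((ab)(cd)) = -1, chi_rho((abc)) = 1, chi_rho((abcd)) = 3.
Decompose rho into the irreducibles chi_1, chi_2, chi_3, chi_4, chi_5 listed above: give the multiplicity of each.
Multiplicities: chi_1: 1, chi_2: 0, chi_3: 0, chi_4: 0, chi_5: 2.

Use <chi_rho, chi> = (1/|G|) sum_C |C| * chi_rho(C) * conj(chi(C)) with |G| = 24 for each irreducible chi in the table:
  <chi_rho, chi_1> = (1/24)[1*(7)*conj(1) + 6*(-1)*conj(1) + 3*(-1)*conj(1) + 8*(1)*conj(1) + 6*(3)*conj(1)]
      = (1/24)[(7) + (-6) + (-3) + (8) + (18)] = 24/24 = 1
  <chi_rho, chi_2> = (1/24)[1*(7)*conj(1) + 6*(-1)*conj(-1) + 3*(-1)*conj(1) + 8*(1)*conj(1) + 6*(3)*conj(-1)]
      = (1/24)[(7) + (6) + (-3) + (8) + (-18)] = 0/24 = 0
  <chi_rho, chi_3> = (1/24)[1*(7)*conj(2) + 6*(-1)*conj(0) + 3*(-1)*conj(2) + 8*(1)*conj(-1) + 6*(3)*conj(0)]
      = (1/24)[(14) + (0) + (-6) + (-8) + (0)] = 0/24 = 0
  <chi_rho, chi_4> = (1/24)[1*(7)*conj(3) + 6*(-1)*conj(1) + 3*(-1)*conj(-1) + 8*(1)*conj(0) + 6*(3)*conj(-1)]
      = (1/24)[(21) + (-6) + (3) + (0) + (-18)] = 0/24 = 0
  <chi_rho, chi_5> = (1/24)[1*(7)*conj(3) + 6*(-1)*conj(-1) + 3*(-1)*conj(-1) + 8*(1)*conj(0) + 6*(3)*conj(1)]
      = (1/24)[(21) + (6) + (3) + (0) + (18)] = 48/24 = 2
Dimension check: dim(rho) = sum (mult * dim) = 1*1 + 0*1 + 0*2 + 0*3 + 2*3 = 7 = chi_rho(e) = 7.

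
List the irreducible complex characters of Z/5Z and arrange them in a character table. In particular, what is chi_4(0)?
Character table of Z/5Z (irreps indexed chi_0,...,chi_4 with chi_k(m) = zeta_5^(k*m), zeta_5 = exp(2*pi*i/5)):
  irrep \ class  {0} (size 1)  {1} (size 1)    {2} (size 1)    {3} (size 1)    {4} (size 1)  
  chi_0          1             1               1               1               1             
  chi_1          1             exp(2*I*pi/5)   exp(4*I*pi/5)   exp(-4*I*pi/5)  exp(-2*I*pi/5)
  chi_2          1             exp(4*I*pi/5)   exp(-2*I*pi/5)  exp(2*I*pi/5)   exp(-4*I*pi/5)
  chi_3          1             exp(-4*I*pi/5)  exp(2*I*pi/5)   exp(-2*I*pi/5)  exp(4*I*pi/5) 
  chi_4          1             exp(-2*I*pi/5)  exp(-4*I*pi/5)  exp(4*I*pi/5)   exp(2*I*pi/5) 

Spot check: chi_4(0) = zeta_5^(4*0) = zeta_5^0 = 1.

Justification: Z/5Z is abelian, so all 5 irreducible complex representations are 1-dimensional. They are given by chi_k(m) = zeta_5^(k*m) for k = 0,...,4. Row orthogonality: sum_m chi_k(m) conj(chi_l(m)) = 5 * [k = l].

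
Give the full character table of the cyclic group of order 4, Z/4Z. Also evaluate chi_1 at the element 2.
Character table of Z/4Z (irreps indexed chi_0,...,chi_3 with chi_k(m) = zeta_4^(k*m), zeta_4 = exp(2*pi*i/4)):
  irrep \ class  {0} (size 1)  {1} (size 1)  {2} (size 1)  {3} (size 1)
  chi_0          1             1             1             1           
  chi_1          1             I             -1            -I          
  chi_2          1             -1            1             -1          
  chi_3          1             -I            -1            I           

Spot check: chi_1(2) = zeta_4^(1*2) = zeta_4^2 = -1.

Why: Z/4Z is abelian, so all 4 irreducible complex representations are 1-dimensional. They are given by chi_k(m) = zeta_4^(k*m) for k = 0,...,3. Row orthogonality: sum_m chi_k(m) conj(chi_l(m)) = 4 * [k = l].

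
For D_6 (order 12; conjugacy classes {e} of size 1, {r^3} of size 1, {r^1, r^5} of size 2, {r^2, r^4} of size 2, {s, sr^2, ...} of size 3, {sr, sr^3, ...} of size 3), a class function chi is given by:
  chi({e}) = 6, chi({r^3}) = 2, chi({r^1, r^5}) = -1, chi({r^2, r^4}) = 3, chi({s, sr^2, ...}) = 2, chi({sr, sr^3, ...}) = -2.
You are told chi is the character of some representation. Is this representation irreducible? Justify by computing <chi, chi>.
Not irreducible (reducible): <chi, chi> = 7 > 1.

Proof sketch: <chi, chi> = (1/|G|) sum_C |C| * |chi(C)|^2 = (1/12)[1*|6|^2 + 1*|2|^2 + 2*|-1|^2 + 2*|3|^2 + 3*|2|^2 + 3*|-2|^2]
  = (1/12)[(36) + (4) + (2) + (18) + (12) + (12)] = 84/12 = 7.
A character is irreducible iff <chi, chi> = 1, so this representation is reducible.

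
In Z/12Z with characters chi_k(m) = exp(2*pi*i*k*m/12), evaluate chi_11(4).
chi_11(4) = zeta_12^44 = exp(-2*I*pi/3)

Argument: chi_11(4) = zeta_12^(11*4) = zeta_12^44. Since zeta_12^12 = 1, this equals zeta_12^8 = exp(2*pi*i*8/12) = exp(-2*I*pi/3).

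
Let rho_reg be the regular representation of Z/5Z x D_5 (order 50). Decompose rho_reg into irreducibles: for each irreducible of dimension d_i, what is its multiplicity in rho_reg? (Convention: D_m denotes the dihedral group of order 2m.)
Each irreducible V_i of dimension d_i appears with multiplicity d_i, i.e. rho_reg = (direct sum over all irreducibles V_i) d_i V_i. The irreducible dimensions for Z/5Z x D_5 are 1, 1, 1, 1, 1, 1, 1, 1, 1, 1, 2, 2, 2, 2, 2, 2, 2, 2, 2, 2: 10 irreducibles of dimension 1, each with multiplicity 1; 10 irreducibles of dimension 2, each with multiplicity 2. Total dimension 10*1*1 + 10*2*2 = 50 = |G|.

General theorem: in the regular representation of a finite group G, each irreducible appears with multiplicity equal to its dimension. Check: dim(rho_reg) = sum d_i^2 = 1 + 1 + 1 + 1 + 1 + 1 + 1 + 1 + 1 + 1 + 4 + 4 + 4 + 4 + 4 + 4 + 4 + 4 + 4 + 4 = 50 = |G|.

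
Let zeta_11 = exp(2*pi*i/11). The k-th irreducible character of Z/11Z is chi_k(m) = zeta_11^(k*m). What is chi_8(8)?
chi_8(8) = zeta_11^64 = exp(-4*I*pi/11)

chi_8(8) = zeta_11^(8*8) = zeta_11^64. Since zeta_11^11 = 1, this equals zeta_11^9 = exp(2*pi*i*9/11) = exp(-4*I*pi/11).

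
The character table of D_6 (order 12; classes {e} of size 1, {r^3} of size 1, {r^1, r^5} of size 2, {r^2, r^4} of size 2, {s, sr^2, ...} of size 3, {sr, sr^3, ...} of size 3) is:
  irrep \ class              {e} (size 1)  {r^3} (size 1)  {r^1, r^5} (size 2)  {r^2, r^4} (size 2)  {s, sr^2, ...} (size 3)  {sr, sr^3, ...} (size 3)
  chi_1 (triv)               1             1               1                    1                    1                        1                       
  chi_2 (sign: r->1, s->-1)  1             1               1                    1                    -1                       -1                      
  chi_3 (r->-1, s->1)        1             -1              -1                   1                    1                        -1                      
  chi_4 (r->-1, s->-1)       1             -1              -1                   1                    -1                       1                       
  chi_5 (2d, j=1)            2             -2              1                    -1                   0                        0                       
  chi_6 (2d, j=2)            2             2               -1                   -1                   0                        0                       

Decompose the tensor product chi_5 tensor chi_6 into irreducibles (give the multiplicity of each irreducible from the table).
chi_5 tensor chi_6 = chi_3 + chi_4 + chi_5 (all other irreducibles have multiplicity 0).

Working: The character of a tensor product is the pointwise product (chi_5 * chi_6)(C) = chi_5(C) * chi_6(C):
  {e}: (2)*(2), {r^3}: (-2)*(2), {r^1, r^5}: (1)*(-1), {r^2, r^4}: (-1)*(-1), {s, sr^2, ...}: (0)*(0), {sr, sr^3, ...}: (0)*(0)
so (chi_5 * chi_6) takes values
  {e} -> 4, {r^3} -> -4, {r^1, r^5} -> -1, {r^2, r^4} -> 1, {s, sr^2, ...} -> 0, {sr, sr^3, ...} -> 0.
Now take the inner product of this character with each irreducible chi from the table, <chi_5*chi_6, chi> = (1/12) sum_C |C| (chi_5*chi_6)(C) conj(chi(C)):
  <chi_5*chi_6, chi_1> = (1/12)[1*(4)*conj(1) + 1*(-4)*conj(1) + 2*(-1)*conj(1) + 2*(1)*conj(1) + 3*(0)*conj(1) + 3*(0)*conj(1)]
      = (1/12)[(4) + (-4) + (-2) + (2) + (0) + (0)] = 0/12 = 0
  <chi_5*chi_6, chi_2> = (1/12)[1*(4)*conj(1) + 1*(-4)*conj(1) + 2*(-1)*conj(1) + 2*(1)*conj(1) + 3*(0)*conj(-1) + 3*(0)*conj(-1)]
      = (1/12)[(4) + (-4) + (-2) + (2) + (0) + (0)] = 0/12 = 0
  <chi_5*chi_6, chi_3> = (1/12)[1*(4)*conj(1) + 1*(-4)*conj(-1) + 2*(-1)*conj(-1) + 2*(1)*conj(1) + 3*(0)*conj(1) + 3*(0)*conj(-1)]
      = (1/12)[(4) + (4) + (2) + (2) + (0) + (0)] = 12/12 = 1
  <chi_5*chi_6, chi_4> = (1/12)[1*(4)*conj(1) + 1*(-4)*conj(-1) + 2*(-1)*conj(-1) + 2*(1)*conj(1) + 3*(0)*conj(-1) + 3*(0)*conj(1)]
      = (1/12)[(4) + (4) + (2) + (2) + (0) + (0)] = 12/12 = 1
  <chi_5*chi_6, chi_5> = (1/12)[1*(4)*conj(2) + 1*(-4)*conj(-2) + 2*(-1)*conj(1) + 2*(1)*conj(-1) + 3*(0)*conj(0) + 3*(0)*conj(0)]
      = (1/12)[(8) + (8) + (-2) + (-2) + (0) + (0)] = 12/12 = 1
  <chi_5*chi_6, chi_6> = (1/12)[1*(4)*conj(2) + 1*(-4)*conj(2) + 2*(-1)*conj(-1) + 2*(1)*conj(-1) + 3*(0)*conj(0) + 3*(0)*conj(0)]
      = (1/12)[(8) + (-8) + (2) + (-2) + (0) + (0)] = 0/12 = 0
Hence the multiplicities are chi_3: 1, chi_4: 1, chi_5: 1. Dimension check: dim(chi_5)*dim(chi_6) = 2*2 = 4 and sum (mult * dim) = 1*1 + 1*1 + 1*2 = 4.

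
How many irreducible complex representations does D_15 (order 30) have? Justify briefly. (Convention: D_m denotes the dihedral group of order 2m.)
9

Explanation: The number of irreducible complex representations of a finite group equals its number of conjugacy classes. D_15 has 9 conjugacy classes ((n+3)/2 for n odd), so D_15 (order 30) has exactly 9 irreducible complex representations.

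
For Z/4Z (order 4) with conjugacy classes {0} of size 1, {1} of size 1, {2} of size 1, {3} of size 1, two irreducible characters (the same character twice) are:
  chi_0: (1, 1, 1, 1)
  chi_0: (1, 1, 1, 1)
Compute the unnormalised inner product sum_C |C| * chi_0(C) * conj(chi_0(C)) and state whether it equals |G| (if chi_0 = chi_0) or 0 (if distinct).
Sum = 4 = |G| = 4; so <chi_0, chi_0> = 1 (norm-1 confirms irreducibility).

Derivation: Compute term by term over conjugacy classes (|C| * chi_0(C) * conj(chi_0(C))):
  1*(1)*conj(1) + 1*(1)*conj(1) + 1*(1)*conj(1) + 1*(1)*conj(1)
  = (1) + (1) + (1) + (1)
  = 4.
(Exp terms are combined using exp(i*s)*conj(exp(i*t)) = exp(i*(s-t)), and sums of them are collapsed using the identity that for every m > 1 the m distinct m-th roots of unity sum to 0, e.g. 1 + exp(2*I*pi/3) + exp(-2*I*pi/3) = 0.)
Dividing by |G| = 4 gives 4/4 = 1, matching the row-orthogonality relation <chi_0, chi_0> = [chi_0 = chi_0].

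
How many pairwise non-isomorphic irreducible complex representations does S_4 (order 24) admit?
5

Explanation: The number of irreducible complex representations of a finite group equals its number of conjugacy classes. Conjugacy classes in S_4 correspond to cycle types, i.e. partitions of 4; there are p(4) = 5 of them, so S_4 (order 24) has exactly 5 irreducible complex representations.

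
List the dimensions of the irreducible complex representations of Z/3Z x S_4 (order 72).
Dimensions: 1, 1, 1, 1, 1, 1, 2, 2, 2, 3, 3, 3, 3, 3, 3

There are 15 irreducibles (= number of conjugacy classes). Their dimensions d_i satisfy sum d_i^2 = |G| = 72: 1 + 1 + 1 + 1 + 1 + 1 + 4 + 4 + 4 + 9 + 9 + 9 + 9 + 9 + 9 = 72. (For the product with Z/3Z: each of the 3 1-dim characters of Z/3Z tensors with each irrep of S_4, giving 3 copies of each S_4-dimension.)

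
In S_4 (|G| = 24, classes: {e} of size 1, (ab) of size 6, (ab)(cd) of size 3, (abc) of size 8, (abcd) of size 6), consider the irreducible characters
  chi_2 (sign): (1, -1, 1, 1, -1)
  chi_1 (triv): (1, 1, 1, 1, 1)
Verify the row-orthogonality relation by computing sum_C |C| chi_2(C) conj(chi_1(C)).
Sum = 0; so <chi_2, chi_1> = 0 (distinct irreducibles are orthogonal).

Justification: Compute term by term over conjugacy classes (|C| * chi_2(C) * conj(chi_1(C))):
  1*(1)*conj(1) + 6*(-1)*conj(1) + 3*(1)*conj(1) + 8*(1)*conj(1) + 6*(-1)*conj(1)
  = (1) + (-6) + (3) + (8) + (-6)
  = 0.
Dividing by |G| = 24 gives 0/24 = 0, matching the row-orthogonality relation <chi_2, chi_1> = [chi_2 = chi_1].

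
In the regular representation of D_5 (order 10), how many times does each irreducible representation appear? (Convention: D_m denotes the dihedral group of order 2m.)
Each irreducible V_i of dimension d_i appears with multiplicity d_i, i.e. rho_reg = (direct sum over all irreducibles V_i) d_i V_i. The irreducible dimensions for D_5 are 1, 1, 2, 2: 2 irreducibles of dimension 1, each with multiplicity 1; 2 irreducibles of dimension 2, each with multiplicity 2. Total dimension 2*1*1 + 2*2*2 = 10 = |G|.

Argument: General theorem: in the regular representation of a finite group G, each irreducible appears with multiplicity equal to its dimension. Check: dim(rho_reg) = sum d_i^2 = 1 + 1 + 4 + 4 = 10 = |G|.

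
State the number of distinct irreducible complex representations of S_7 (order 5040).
15

Derivation: The number of irreducible complex representations of a finite group equals its number of conjugacy classes. Conjugacy classes in S_7 correspond to cycle types, i.e. partitions of 7; there are p(7) = 15 of them, so S_7 (order 5040) has exactly 15 irreducible complex representations.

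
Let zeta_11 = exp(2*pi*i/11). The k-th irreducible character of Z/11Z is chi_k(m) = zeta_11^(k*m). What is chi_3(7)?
chi_3(7) = zeta_11^21 = exp(-2*I*pi/11)

Why: chi_3(7) = zeta_11^(3*7) = zeta_11^21. Since zeta_11^11 = 1, this equals zeta_11^10 = exp(2*pi*i*10/11) = exp(-2*I*pi/11).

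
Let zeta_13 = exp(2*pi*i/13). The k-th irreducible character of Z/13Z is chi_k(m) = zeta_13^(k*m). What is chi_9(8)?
chi_9(8) = zeta_13^72 = exp(-12*I*pi/13)

Why: chi_9(8) = zeta_13^(9*8) = zeta_13^72. Since zeta_13^13 = 1, this equals zeta_13^7 = exp(2*pi*i*7/13) = exp(-12*I*pi/13).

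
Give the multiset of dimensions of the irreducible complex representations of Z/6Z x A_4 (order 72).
Dimensions: 1, 1, 1, 1, 1, 1, 1, 1, 1, 1, 1, 1, 1, 1, 1, 1, 1, 1, 3, 3, 3, 3, 3, 3

Solution. There are 24 irreducibles (= number of conjugacy classes). Their dimensions d_i satisfy sum d_i^2 = |G| = 72: 1 + 1 + 1 + 1 + 1 + 1 + 1 + 1 + 1 + 1 + 1 + 1 + 1 + 1 + 1 + 1 + 1 + 1 + 9 + 9 + 9 + 9 + 9 + 9 = 72. (For the product with Z/6Z: each of the 6 1-dim characters of Z/6Z tensors with each irrep of A_4, giving 6 copies of each A_4-dimension.)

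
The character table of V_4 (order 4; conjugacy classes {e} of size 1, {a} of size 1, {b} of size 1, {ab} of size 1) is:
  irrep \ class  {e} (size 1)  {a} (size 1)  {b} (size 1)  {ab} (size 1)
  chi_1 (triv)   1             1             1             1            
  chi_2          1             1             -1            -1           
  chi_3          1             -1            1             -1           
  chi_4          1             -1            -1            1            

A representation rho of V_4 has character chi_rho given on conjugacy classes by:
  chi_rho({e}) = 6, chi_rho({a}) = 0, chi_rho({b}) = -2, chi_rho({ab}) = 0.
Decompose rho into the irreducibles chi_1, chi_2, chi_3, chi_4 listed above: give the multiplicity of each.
Multiplicities: chi_1: 1, chi_2: 2, chi_3: 1, chi_4: 2.

Working: Use <chi_rho, chi> = (1/|G|) sum_C |C| * chi_rho(C) * conj(chi(C)) with |G| = 4 for each irreducible chi in the table:
  <chi_rho, chi_1> = (1/4)[1*(6)*conj(1) + 1*(0)*conj(1) + 1*(-2)*conj(1) + 1*(0)*conj(1)]
      = (1/4)[(6) + (0) + (-2) + (0)] = 4/4 = 1
  <chi_rho, chi_2> = (1/4)[1*(6)*conj(1) + 1*(0)*conj(1) + 1*(-2)*conj(-1) + 1*(0)*conj(-1)]
      = (1/4)[(6) + (0) + (2) + (0)] = 8/4 = 2
  <chi_rho, chi_3> = (1/4)[1*(6)*conj(1) + 1*(0)*conj(-1) + 1*(-2)*conj(1) + 1*(0)*conj(-1)]
      = (1/4)[(6) + (0) + (-2) + (0)] = 4/4 = 1
  <chi_rho, chi_4> = (1/4)[1*(6)*conj(1) + 1*(0)*conj(-1) + 1*(-2)*conj(-1) + 1*(0)*conj(1)]
      = (1/4)[(6) + (0) + (2) + (0)] = 8/4 = 2
Dimension check: dim(rho) = sum (mult * dim) = 1*1 + 2*1 + 1*1 + 2*1 = 6 = chi_rho(e) = 6.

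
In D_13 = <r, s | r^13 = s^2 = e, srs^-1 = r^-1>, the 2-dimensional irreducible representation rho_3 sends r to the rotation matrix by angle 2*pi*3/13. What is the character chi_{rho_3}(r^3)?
chi_{rho_3}(r^3) = 2*cos(2*pi*3*3/13) = -2*cos(5*pi/13)

Reasoning: rho_3(r^3) is rotation by angle 2*pi*3*3/13, whose trace is 2*cos(2*pi*3*3/13) = -2*cos(5*pi/13).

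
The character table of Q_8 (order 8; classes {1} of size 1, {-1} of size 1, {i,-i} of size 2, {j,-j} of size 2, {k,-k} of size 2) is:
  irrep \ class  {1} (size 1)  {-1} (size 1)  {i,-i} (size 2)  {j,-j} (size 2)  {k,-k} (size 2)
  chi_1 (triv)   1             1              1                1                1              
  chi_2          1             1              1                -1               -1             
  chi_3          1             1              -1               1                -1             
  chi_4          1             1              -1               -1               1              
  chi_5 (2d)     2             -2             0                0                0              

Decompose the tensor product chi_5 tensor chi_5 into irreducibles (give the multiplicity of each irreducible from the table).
chi_5 tensor chi_5 = chi_1 + chi_2 + chi_3 + chi_4 (all other irreducibles have multiplicity 0).

Proof sketch: The character of a tensor product is the pointwise product (chi_5 * chi_5)(C) = chi_5(C) * chi_5(C):
  {1}: (2)*(2), {-1}: (-2)*(-2), {i,-i}: (0)*(0), {j,-j}: (0)*(0), {k,-k}: (0)*(0)
so (chi_5 * chi_5) takes values
  {1} -> 4, {-1} -> 4, {i,-i} -> 0, {j,-j} -> 0, {k,-k} -> 0.
Now take the inner product of this character with each irreducible chi from the table, <chi_5*chi_5, chi> = (1/8) sum_C |C| (chi_5*chi_5)(C) conj(chi(C)):
  <chi_5*chi_5, chi_1> = (1/8)[1*(4)*conj(1) + 1*(4)*conj(1) + 2*(0)*conj(1) + 2*(0)*conj(1) + 2*(0)*conj(1)]
      = (1/8)[(4) + (4) + (0) + (0) + (0)] = 8/8 = 1
  <chi_5*chi_5, chi_2> = (1/8)[1*(4)*conj(1) + 1*(4)*conj(1) + 2*(0)*conj(1) + 2*(0)*conj(-1) + 2*(0)*conj(-1)]
      = (1/8)[(4) + (4) + (0) + (0) + (0)] = 8/8 = 1
  <chi_5*chi_5, chi_3> = (1/8)[1*(4)*conj(1) + 1*(4)*conj(1) + 2*(0)*conj(-1) + 2*(0)*conj(1) + 2*(0)*conj(-1)]
      = (1/8)[(4) + (4) + (0) + (0) + (0)] = 8/8 = 1
  <chi_5*chi_5, chi_4> = (1/8)[1*(4)*conj(1) + 1*(4)*conj(1) + 2*(0)*conj(-1) + 2*(0)*conj(-1) + 2*(0)*conj(1)]
      = (1/8)[(4) + (4) + (0) + (0) + (0)] = 8/8 = 1
  <chi_5*chi_5, chi_5> = (1/8)[1*(4)*conj(2) + 1*(4)*conj(-2) + 2*(0)*conj(0) + 2*(0)*conj(0) + 2*(0)*conj(0)]
      = (1/8)[(8) + (-8) + (0) + (0) + (0)] = 0/8 = 0
Hence the multiplicities are chi_1: 1, chi_2: 1, chi_3: 1, chi_4: 1. Dimension check: dim(chi_5)*dim(chi_5) = 2*2 = 4 and sum (mult * dim) = 1*1 + 1*1 + 1*1 + 1*1 = 4.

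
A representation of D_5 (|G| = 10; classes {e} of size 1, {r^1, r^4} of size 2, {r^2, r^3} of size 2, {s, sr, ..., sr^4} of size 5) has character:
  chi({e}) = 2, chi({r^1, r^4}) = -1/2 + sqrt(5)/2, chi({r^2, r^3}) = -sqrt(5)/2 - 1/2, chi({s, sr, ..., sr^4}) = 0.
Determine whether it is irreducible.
Irreducible: <chi, chi> = 1.

Proof sketch: <chi, chi> = (1/|G|) sum_C |C| * |chi(C)|^2 = (1/10)[1*|2|^2 + 2*|-1/2 + sqrt(5)/2|^2 + 2*|-sqrt(5)/2 - 1/2|^2 + 5*|0|^2]
  = (1/10)[(4) + (3 - sqrt(5)) + (sqrt(5) + 3) + (0)] = 10/10 = 1.
A character is irreducible iff <chi, chi> = 1, so this representation is irreducible.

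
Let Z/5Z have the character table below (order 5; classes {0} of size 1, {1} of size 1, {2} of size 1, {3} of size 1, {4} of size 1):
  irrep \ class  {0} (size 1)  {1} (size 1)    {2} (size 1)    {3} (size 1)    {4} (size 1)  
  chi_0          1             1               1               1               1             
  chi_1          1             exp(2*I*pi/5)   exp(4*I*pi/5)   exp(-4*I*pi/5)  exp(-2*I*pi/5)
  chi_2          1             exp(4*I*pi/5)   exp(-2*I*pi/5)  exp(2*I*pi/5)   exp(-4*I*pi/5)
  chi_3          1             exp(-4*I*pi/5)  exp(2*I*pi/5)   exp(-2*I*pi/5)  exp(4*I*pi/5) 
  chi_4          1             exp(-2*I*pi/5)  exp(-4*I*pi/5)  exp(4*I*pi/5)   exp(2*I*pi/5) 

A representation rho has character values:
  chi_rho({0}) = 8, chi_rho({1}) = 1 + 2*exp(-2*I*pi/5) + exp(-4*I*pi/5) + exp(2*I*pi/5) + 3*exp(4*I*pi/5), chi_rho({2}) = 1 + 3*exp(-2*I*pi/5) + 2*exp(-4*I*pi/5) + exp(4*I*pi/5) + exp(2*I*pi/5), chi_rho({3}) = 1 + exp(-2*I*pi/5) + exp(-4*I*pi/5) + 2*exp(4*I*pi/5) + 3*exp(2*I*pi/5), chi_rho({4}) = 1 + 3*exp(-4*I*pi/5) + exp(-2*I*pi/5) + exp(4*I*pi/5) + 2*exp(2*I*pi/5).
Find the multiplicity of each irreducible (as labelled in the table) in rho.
Multiplicities: chi_0: 1, chi_1: 1, chi_2: 3, chi_3: 1, chi_4: 2.

Explanation: Use <chi_rho, chi> = (1/|G|) sum_C |C| * chi_rho(C) * conj(chi(C)) with |G| = 5 for each irreducible chi in the table:
  <chi_rho, chi_0> = (1/5)[1*(8)*conj(1) + 1*(1 + 2*exp(-2*I*pi/5) + exp(-4*I*pi/5) + exp(2*I*pi/5) + 3*exp(4*I*pi/5))*conj(1) + 1*(1 + 3*exp(-2*I*pi/5) + 2*exp(-4*I*pi/5) + exp(4*I*pi/5) + exp(2*I*pi/5))*conj(1) + 1*(1 + exp(-2*I*pi/5) + exp(-4*I*pi/5) + 2*exp(4*I*pi/5) + 3*exp(2*I*pi/5))*conj(1) + 1*(1 + 3*exp(-4*I*pi/5) + exp(-2*I*pi/5) + exp(4*I*pi/5) + 2*exp(2*I*pi/5))*conj(1)]
      = (1/5)[(8) + (1 + 2*exp(-2*I*pi/5) + exp(-4*I*pi/5) + exp(2*I*pi/5) + 3*exp(4*I*pi/5)) + (1 + 3*exp(-2*I*pi/5) + 2*exp(-4*I*pi/5) + exp(4*I*pi/5) + exp(2*I*pi/5)) + (1 + exp(-2*I*pi/5) + exp(-4*I*pi/5) + 2*exp(4*I*pi/5) + 3*exp(2*I*pi/5)) + (1 + 3*exp(-4*I*pi/5) + exp(-2*I*pi/5) + exp(4*I*pi/5) + 2*exp(2*I*pi/5))] = 5/5 = 1
  <chi_rho, chi_1> = (1/5)[1*(8)*conj(1) + 1*(1 + 2*exp(-2*I*pi/5) + exp(-4*I*pi/5) + exp(2*I*pi/5) + 3*exp(4*I*pi/5))*conj(exp(2*I*pi/5)) + 1*(1 + 3*exp(-2*I*pi/5) + 2*exp(-4*I*pi/5) + exp(4*I*pi/5) + exp(2*I*pi/5))*conj(exp(4*I*pi/5)) + 1*(1 + exp(-2*I*pi/5) + exp(-4*I*pi/5) + 2*exp(4*I*pi/5) + 3*exp(2*I*pi/5))*conj(exp(-4*I*pi/5)) + 1*(1 + 3*exp(-4*I*pi/5) + exp(-2*I*pi/5) + exp(4*I*pi/5) + 2*exp(2*I*pi/5))*conj(exp(-2*I*pi/5))]
      = (1/5)[(8) + (1 + 2*exp(-4*I*pi/5) + exp(-2*I*pi/5) + exp(4*I*pi/5) + 3*exp(2*I*pi/5)) + (1 + exp(-2*I*pi/5) + exp(-4*I*pi/5) + 3*exp(4*I*pi/5) + 2*exp(2*I*pi/5)) + (1 + 2*exp(-2*I*pi/5) + 3*exp(-4*I*pi/5) + exp(4*I*pi/5) + exp(2*I*pi/5)) + (1 + 3*exp(-2*I*pi/5) + exp(-4*I*pi/5) + exp(2*I*pi/5) + 2*exp(4*I*pi/5))] = 5/5 = 1
  <chi_rho, chi_2> = (1/5)[1*(8)*conj(1) + 1*(1 + 2*exp(-2*I*pi/5) + exp(-4*I*pi/5) + exp(2*I*pi/5) + 3*exp(4*I*pi/5))*conj(exp(4*I*pi/5)) + 1*(1 + 3*exp(-2*I*pi/5) + 2*exp(-4*I*pi/5) + exp(4*I*pi/5) + exp(2*I*pi/5))*conj(exp(-2*I*pi/5)) + 1*(1 + exp(-2*I*pi/5) + exp(-4*I*pi/5) + 2*exp(4*I*pi/5) + 3*exp(2*I*pi/5))*conj(exp(2*I*pi/5)) + 1*(1 + 3*exp(-4*I*pi/5) + exp(-2*I*pi/5) + exp(4*I*pi/5) + 2*exp(2*I*pi/5))*conj(exp(-4*I*pi/5))]
      = (1/5)[(8) + (3 + exp(-2*I*pi/5) + exp(-4*I*pi/5) + exp(2*I*pi/5) + 2*exp(4*I*pi/5)) + (3 + 2*exp(-2*I*pi/5) + exp(-4*I*pi/5) + exp(4*I*pi/5) + exp(2*I*pi/5)) + (3 + exp(-2*I*pi/5) + exp(-4*I*pi/5) + exp(4*I*pi/5) + 2*exp(2*I*pi/5)) + (3 + 2*exp(-4*I*pi/5) + exp(-2*I*pi/5) + exp(4*I*pi/5) + exp(2*I*pi/5))] = 15/5 = 3
  <chi_rho, chi_3> = (1/5)[1*(8)*conj(1) + 1*(1 + 2*exp(-2*I*pi/5) + exp(-4*I*pi/5) + exp(2*I*pi/5) + 3*exp(4*I*pi/5))*conj(exp(-4*I*pi/5)) + 1*(1 + 3*exp(-2*I*pi/5) + 2*exp(-4*I*pi/5) + exp(4*I*pi/5) + exp(2*I*pi/5))*conj(exp(2*I*pi/5)) + 1*(1 + exp(-2*I*pi/5) + exp(-4*I*pi/5) + 2*exp(4*I*pi/5) + 3*exp(2*I*pi/5))*conj(exp(-2*I*pi/5)) + 1*(1 + 3*exp(-4*I*pi/5) + exp(-2*I*pi/5) + exp(4*I*pi/5) + 2*exp(2*I*pi/5))*conj(exp(4*I*pi/5))]
      = (1/5)[(8) + (1 + 3*exp(-2*I*pi/5) + exp(-4*I*pi/5) + exp(4*I*pi/5) + 2*exp(2*I*pi/5)) + (1 + 3*exp(-4*I*pi/5) + exp(-2*I*pi/5) + exp(2*I*pi/5) + 2*exp(4*I*pi/5)) + (1 + 2*exp(-4*I*pi/5) + exp(-2*I*pi/5) + exp(2*I*pi/5) + 3*exp(4*I*pi/5)) + (1 + 2*exp(-2*I*pi/5) + exp(-4*I*pi/5) + exp(4*I*pi/5) + 3*exp(2*I*pi/5))] = 5/5 = 1
  <chi_rho, chi_4> = (1/5)[1*(8)*conj(1) + 1*(1 + 2*exp(-2*I*pi/5) + exp(-4*I*pi/5) + exp(2*I*pi/5) + 3*exp(4*I*pi/5))*conj(exp(-2*I*pi/5)) + 1*(1 + 3*exp(-2*I*pi/5) + 2*exp(-4*I*pi/5) + exp(4*I*pi/5) + exp(2*I*pi/5))*conj(exp(-4*I*pi/5)) + 1*(1 + exp(-2*I*pi/5) + exp(-4*I*pi/5) + 2*exp(4*I*pi/5) + 3*exp(2*I*pi/5))*conj(exp(4*I*pi/5)) + 1*(1 + 3*exp(-4*I*pi/5) + exp(-2*I*pi/5) + exp(4*I*pi/5) + 2*exp(2*I*pi/5))*conj(exp(2*I*pi/5))]
      = (1/5)[(8) + (2 + 3*exp(-4*I*pi/5) + exp(-2*I*pi/5) + exp(4*I*pi/5) + exp(2*I*pi/5)) + (2 + exp(-2*I*pi/5) + exp(-4*I*pi/5) + exp(4*I*pi/5) + 3*exp(2*I*pi/5)) + (2 + 3*exp(-2*I*pi/5) + exp(-4*I*pi/5) + exp(4*I*pi/5) + exp(2*I*pi/5)) + (2 + exp(-2*I*pi/5) + exp(-4*I*pi/5) + exp(2*I*pi/5) + 3*exp(4*I*pi/5))] = 10/5 = 2
(Exp terms are combined using exp(i*s)*conj(exp(i*t)) = exp(i*(s-t)), and sums of them are collapsed using the identity that for every m > 1 the m distinct m-th roots of unity sum to 0, e.g. 1 + exp(2*I*pi/3) + exp(-2*I*pi/3) = 0.)
Dimension check: dim(rho) = sum (mult * dim) = 1*1 + 1*1 + 3*1 + 1*1 + 2*1 = 8 = chi_rho(e) = 8.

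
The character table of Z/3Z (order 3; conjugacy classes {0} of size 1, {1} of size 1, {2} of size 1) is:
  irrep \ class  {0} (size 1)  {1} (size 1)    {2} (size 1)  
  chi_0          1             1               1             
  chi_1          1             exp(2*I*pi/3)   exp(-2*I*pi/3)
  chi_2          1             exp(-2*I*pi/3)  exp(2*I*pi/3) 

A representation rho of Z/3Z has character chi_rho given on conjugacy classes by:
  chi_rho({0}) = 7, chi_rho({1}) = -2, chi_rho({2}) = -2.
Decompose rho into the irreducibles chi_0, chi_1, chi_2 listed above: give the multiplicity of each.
Multiplicities: chi_0: 1, chi_1: 3, chi_2: 3.

Solution. Use <chi_rho, chi> = (1/|G|) sum_C |C| * chi_rho(C) * conj(chi(C)) with |G| = 3 for each irreducible chi in the table:
  <chi_rho, chi_0> = (1/3)[1*(7)*conj(1) + 1*(-2)*conj(1) + 1*(-2)*conj(1)]
      = (1/3)[(7) + (-2) + (-2)] = 3/3 = 1
  <chi_rho, chi_1> = (1/3)[1*(7)*conj(1) + 1*(-2)*conj(exp(2*I*pi/3)) + 1*(-2)*conj(exp(-2*I*pi/3))]
      = (1/3)[(7) + (3 + exp(-2*I*pi/3) + 3*exp(2*I*pi/3)) + (3 + 3*exp(-2*I*pi/3) + exp(2*I*pi/3))] = 9/3 = 3
  <chi_rho, chi_2> = (1/3)[1*(7)*conj(1) + 1*(-2)*conj(exp(-2*I*pi/3)) + 1*(-2)*conj(exp(2*I*pi/3))]
      = (1/3)[(7) + (3 + 3*exp(-2*I*pi/3) + exp(2*I*pi/3)) + (3 + exp(-2*I*pi/3) + 3*exp(2*I*pi/3))] = 9/3 = 3
(Exp terms are combined using exp(i*s)*conj(exp(i*t)) = exp(i*(s-t)), and sums of them are collapsed using the identity that for every m > 1 the m distinct m-th roots of unity sum to 0, e.g. 1 + exp(2*I*pi/3) + exp(-2*I*pi/3) = 0.)
Dimension check: dim(rho) = sum (mult * dim) = 1*1 + 3*1 + 3*1 = 7 = chi_rho(e) = 7.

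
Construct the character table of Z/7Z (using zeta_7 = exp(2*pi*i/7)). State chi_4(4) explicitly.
Character table of Z/7Z (irreps indexed chi_0,...,chi_6 with chi_k(m) = zeta_7^(k*m), zeta_7 = exp(2*pi*i/7)):
  irrep \ class  {0} (size 1)  {1} (size 1)    {2} (size 1)    {3} (size 1)    {4} (size 1)    {5} (size 1)    {6} (size 1)  
  chi_0          1             1               1               1               1               1               1             
  chi_1          1             exp(2*I*pi/7)   exp(4*I*pi/7)   exp(6*I*pi/7)   exp(-6*I*pi/7)  exp(-4*I*pi/7)  exp(-2*I*pi/7)
  chi_2          1             exp(4*I*pi/7)   exp(-6*I*pi/7)  exp(-2*I*pi/7)  exp(2*I*pi/7)   exp(6*I*pi/7)   exp(-4*I*pi/7)
  chi_3          1             exp(6*I*pi/7)   exp(-2*I*pi/7)  exp(4*I*pi/7)   exp(-4*I*pi/7)  exp(2*I*pi/7)   exp(-6*I*pi/7)
  chi_4          1             exp(-6*I*pi/7)  exp(2*I*pi/7)   exp(-4*I*pi/7)  exp(4*I*pi/7)   exp(-2*I*pi/7)  exp(6*I*pi/7) 
  chi_5          1             exp(-4*I*pi/7)  exp(6*I*pi/7)   exp(2*I*pi/7)   exp(-2*I*pi/7)  exp(-6*I*pi/7)  exp(4*I*pi/7) 
  chi_6          1             exp(-2*I*pi/7)  exp(-4*I*pi/7)  exp(-6*I*pi/7)  exp(6*I*pi/7)   exp(4*I*pi/7)   exp(2*I*pi/7) 

Spot check: chi_4(4) = zeta_7^(4*4) = zeta_7^16 = exp(4*I*pi/7).

Reasoning: Z/7Z is abelian, so all 7 irreducible complex representations are 1-dimensional. They are given by chi_k(m) = zeta_7^(k*m) for k = 0,...,6. Row orthogonality: sum_m chi_k(m) conj(chi_l(m)) = 7 * [k = l].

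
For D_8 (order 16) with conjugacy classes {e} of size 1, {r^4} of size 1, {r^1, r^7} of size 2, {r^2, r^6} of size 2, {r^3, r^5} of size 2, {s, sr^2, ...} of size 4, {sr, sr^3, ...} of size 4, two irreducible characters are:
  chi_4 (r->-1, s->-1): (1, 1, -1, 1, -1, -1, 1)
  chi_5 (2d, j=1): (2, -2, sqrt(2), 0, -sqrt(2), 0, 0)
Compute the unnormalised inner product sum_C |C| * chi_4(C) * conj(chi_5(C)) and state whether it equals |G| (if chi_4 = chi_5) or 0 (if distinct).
Sum = 0; so <chi_4, chi_5> = 0 (distinct irreducibles are orthogonal).

Why: Compute term by term over conjugacy classes (|C| * chi_4(C) * conj(chi_5(C))):
  1*(1)*conj(2) + 1*(1)*conj(-2) + 2*(-1)*conj(sqrt(2)) + 2*(1)*conj(0) + 2*(-1)*conj(-sqrt(2)) + 4*(-1)*conj(0) + 4*(1)*conj(0)
  = (2) + (-2) + (-2*sqrt(2)) + (0) + (2*sqrt(2)) + (0) + (0)
  = 0.
Dividing by |G| = 16 gives 0/16 = 0, matching the row-orthogonality relation <chi_4, chi_5> = [chi_4 = chi_5].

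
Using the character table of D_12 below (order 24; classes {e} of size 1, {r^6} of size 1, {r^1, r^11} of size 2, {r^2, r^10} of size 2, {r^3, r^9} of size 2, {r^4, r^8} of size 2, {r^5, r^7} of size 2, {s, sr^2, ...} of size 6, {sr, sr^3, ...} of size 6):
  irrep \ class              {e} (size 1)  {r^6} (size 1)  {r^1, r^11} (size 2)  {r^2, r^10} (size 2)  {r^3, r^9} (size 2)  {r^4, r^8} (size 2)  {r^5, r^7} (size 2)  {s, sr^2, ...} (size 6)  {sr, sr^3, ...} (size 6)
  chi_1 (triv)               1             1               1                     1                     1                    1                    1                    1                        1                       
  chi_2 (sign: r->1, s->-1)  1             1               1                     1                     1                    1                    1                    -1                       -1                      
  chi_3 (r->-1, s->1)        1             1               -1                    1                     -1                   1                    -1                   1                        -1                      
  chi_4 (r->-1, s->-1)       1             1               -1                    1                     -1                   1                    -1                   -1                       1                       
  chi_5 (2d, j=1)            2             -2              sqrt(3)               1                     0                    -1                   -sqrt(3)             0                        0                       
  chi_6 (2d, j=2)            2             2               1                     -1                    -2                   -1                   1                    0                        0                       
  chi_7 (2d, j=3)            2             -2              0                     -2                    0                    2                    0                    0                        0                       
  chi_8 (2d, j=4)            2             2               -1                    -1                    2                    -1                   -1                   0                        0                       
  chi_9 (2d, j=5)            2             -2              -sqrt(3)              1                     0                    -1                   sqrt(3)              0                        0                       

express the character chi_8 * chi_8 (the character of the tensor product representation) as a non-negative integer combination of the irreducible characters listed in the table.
chi_8 tensor chi_8 = chi_1 + chi_2 + chi_8 (all other irreducibles have multiplicity 0).

Proof sketch: The character of a tensor product is the pointwise product (chi_8 * chi_8)(C) = chi_8(C) * chi_8(C):
  {e}: (2)*(2), {r^6}: (2)*(2), {r^1, r^11}: (-1)*(-1), {r^2, r^10}: (-1)*(-1), {r^3, r^9}: (2)*(2), {r^4, r^8}: (-1)*(-1), {r^5, r^7}: (-1)*(-1), {s, sr^2, ...}: (0)*(0), {sr, sr^3, ...}: (0)*(0)
so (chi_8 * chi_8) takes values
  {e} -> 4, {r^6} -> 4, {r^1, r^11} -> 1, {r^2, r^10} -> 1, {r^3, r^9} -> 4, {r^4, r^8} -> 1, {r^5, r^7} -> 1, {s, sr^2, ...} -> 0, {sr, sr^3, ...} -> 0.
Now take the inner product of this character with each irreducible chi from the table, <chi_8*chi_8, chi> = (1/24) sum_C |C| (chi_8*chi_8)(C) conj(chi(C)):
  <chi_8*chi_8, chi_1> = (1/24)[1*(4)*conj(1) + 1*(4)*conj(1) + 2*(1)*conj(1) + 2*(1)*conj(1) + 2*(4)*conj(1) + 2*(1)*conj(1) + 2*(1)*conj(1) + 6*(0)*conj(1) + 6*(0)*conj(1)]
      = (1/24)[(4) + (4) + (2) + (2) + (8) + (2) + (2) + (0) + (0)] = 24/24 = 1
  <chi_8*chi_8, chi_2> = (1/24)[1*(4)*conj(1) + 1*(4)*conj(1) + 2*(1)*conj(1) + 2*(1)*conj(1) + 2*(4)*conj(1) + 2*(1)*conj(1) + 2*(1)*conj(1) + 6*(0)*conj(-1) + 6*(0)*conj(-1)]
      = (1/24)[(4) + (4) + (2) + (2) + (8) + (2) + (2) + (0) + (0)] = 24/24 = 1
  <chi_8*chi_8, chi_3> = (1/24)[1*(4)*conj(1) + 1*(4)*conj(1) + 2*(1)*conj(-1) + 2*(1)*conj(1) + 2*(4)*conj(-1) + 2*(1)*conj(1) + 2*(1)*conj(-1) + 6*(0)*conj(1) + 6*(0)*conj(-1)]
      = (1/24)[(4) + (4) + (-2) + (2) + (-8) + (2) + (-2) + (0) + (0)] = 0/24 = 0
  <chi_8*chi_8, chi_4> = (1/24)[1*(4)*conj(1) + 1*(4)*conj(1) + 2*(1)*conj(-1) + 2*(1)*conj(1) + 2*(4)*conj(-1) + 2*(1)*conj(1) + 2*(1)*conj(-1) + 6*(0)*conj(-1) + 6*(0)*conj(1)]
      = (1/24)[(4) + (4) + (-2) + (2) + (-8) + (2) + (-2) + (0) + (0)] = 0/24 = 0
  <chi_8*chi_8, chi_5> = (1/24)[1*(4)*conj(2) + 1*(4)*conj(-2) + 2*(1)*conj(sqrt(3)) + 2*(1)*conj(1) + 2*(4)*conj(0) + 2*(1)*conj(-1) + 2*(1)*conj(-sqrt(3)) + 6*(0)*conj(0) + 6*(0)*conj(0)]
      = (1/24)[(8) + (-8) + (2*sqrt(3)) + (2) + (0) + (-2) + (-2*sqrt(3)) + (0) + (0)] = 0/24 = 0
  <chi_8*chi_8, chi_6> = (1/24)[1*(4)*conj(2) + 1*(4)*conj(2) + 2*(1)*conj(1) + 2*(1)*conj(-1) + 2*(4)*conj(-2) + 2*(1)*conj(-1) + 2*(1)*conj(1) + 6*(0)*conj(0) + 6*(0)*conj(0)]
      = (1/24)[(8) + (8) + (2) + (-2) + (-16) + (-2) + (2) + (0) + (0)] = 0/24 = 0
  <chi_8*chi_8, chi_7> = (1/24)[1*(4)*conj(2) + 1*(4)*conj(-2) + 2*(1)*conj(0) + 2*(1)*conj(-2) + 2*(4)*conj(0) + 2*(1)*conj(2) + 2*(1)*conj(0) + 6*(0)*conj(0) + 6*(0)*conj(0)]
      = (1/24)[(8) + (-8) + (0) + (-4) + (0) + (4) + (0) + (0) + (0)] = 0/24 = 0
  <chi_8*chi_8, chi_8> = (1/24)[1*(4)*conj(2) + 1*(4)*conj(2) + 2*(1)*conj(-1) + 2*(1)*conj(-1) + 2*(4)*conj(2) + 2*(1)*conj(-1) + 2*(1)*conj(-1) + 6*(0)*conj(0) + 6*(0)*conj(0)]
      = (1/24)[(8) + (8) + (-2) + (-2) + (16) + (-2) + (-2) + (0) + (0)] = 24/24 = 1
  <chi_8*chi_8, chi_9> = (1/24)[1*(4)*conj(2) + 1*(4)*conj(-2) + 2*(1)*conj(-sqrt(3)) + 2*(1)*conj(1) + 2*(4)*conj(0) + 2*(1)*conj(-1) + 2*(1)*conj(sqrt(3)) + 6*(0)*conj(0) + 6*(0)*conj(0)]
      = (1/24)[(8) + (-8) + (-2*sqrt(3)) + (2) + (0) + (-2) + (2*sqrt(3)) + (0) + (0)] = 0/24 = 0
Hence the multiplicities are chi_1: 1, chi_2: 1, chi_8: 1. Dimension check: dim(chi_8)*dim(chi_8) = 2*2 = 4 and sum (mult * dim) = 1*1 + 1*1 + 1*2 = 4.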